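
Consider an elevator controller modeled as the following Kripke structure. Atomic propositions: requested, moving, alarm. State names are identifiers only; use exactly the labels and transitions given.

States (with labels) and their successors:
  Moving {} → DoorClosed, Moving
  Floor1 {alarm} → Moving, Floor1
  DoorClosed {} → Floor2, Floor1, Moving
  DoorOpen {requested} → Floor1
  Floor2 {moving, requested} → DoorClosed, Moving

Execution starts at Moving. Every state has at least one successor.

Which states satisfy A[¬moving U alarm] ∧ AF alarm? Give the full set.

States satisfying ¬moving: {Moving, Floor1, DoorClosed, DoorOpen}.
States satisfying alarm: {Floor1}.
States satisfying A[¬moving U alarm]: {Floor1, DoorOpen}.
States satisfying AF alarm: {Floor1, DoorOpen}.
States satisfying A[¬moving U alarm] ∧ AF alarm: {Floor1, DoorOpen}.

{Floor1, DoorOpen}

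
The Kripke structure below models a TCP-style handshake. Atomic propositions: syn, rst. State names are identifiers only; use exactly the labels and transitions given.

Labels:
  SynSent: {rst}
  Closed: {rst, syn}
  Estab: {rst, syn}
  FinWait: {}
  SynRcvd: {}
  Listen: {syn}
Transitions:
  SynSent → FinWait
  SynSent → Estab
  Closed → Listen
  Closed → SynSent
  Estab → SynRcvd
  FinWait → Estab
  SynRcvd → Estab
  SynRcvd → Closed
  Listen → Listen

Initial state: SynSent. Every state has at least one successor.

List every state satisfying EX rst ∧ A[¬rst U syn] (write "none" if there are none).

{Closed, FinWait, SynRcvd}

States satisfying rst: {SynSent, Closed, Estab}.
States satisfying EX rst: {SynSent, Closed, FinWait, SynRcvd}.
States satisfying ¬rst: {FinWait, SynRcvd, Listen}.
States satisfying syn: {Closed, Estab, Listen}.
States satisfying A[¬rst U syn]: {Closed, Estab, FinWait, SynRcvd, Listen}.
States satisfying EX rst ∧ A[¬rst U syn]: {Closed, FinWait, SynRcvd}.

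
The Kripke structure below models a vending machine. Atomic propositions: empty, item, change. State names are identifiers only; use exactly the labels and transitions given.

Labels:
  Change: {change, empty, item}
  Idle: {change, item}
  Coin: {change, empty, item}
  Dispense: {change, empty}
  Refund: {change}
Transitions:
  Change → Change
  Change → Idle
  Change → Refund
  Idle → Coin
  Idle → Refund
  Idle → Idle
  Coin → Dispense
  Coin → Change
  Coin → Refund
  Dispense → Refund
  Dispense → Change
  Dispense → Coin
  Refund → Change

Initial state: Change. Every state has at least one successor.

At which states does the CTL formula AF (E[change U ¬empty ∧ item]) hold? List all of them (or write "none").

{Change, Idle, Coin, Dispense, Refund}

States satisfying E[change U ¬empty ∧ item]: {Change, Idle, Coin, Dispense, Refund}.
States satisfying AF (E[change U ¬empty ∧ item]): {Change, Idle, Coin, Dispense, Refund}.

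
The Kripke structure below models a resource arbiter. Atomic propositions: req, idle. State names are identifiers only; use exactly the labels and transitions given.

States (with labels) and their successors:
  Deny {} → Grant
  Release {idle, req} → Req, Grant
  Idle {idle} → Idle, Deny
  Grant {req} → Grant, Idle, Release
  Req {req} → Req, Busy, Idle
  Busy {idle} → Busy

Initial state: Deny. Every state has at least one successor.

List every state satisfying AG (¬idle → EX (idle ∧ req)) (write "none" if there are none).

{Busy}

States satisfying ¬idle → EX (idle ∧ req): {Release, Idle, Grant, Busy}.
States satisfying AG (¬idle → EX (idle ∧ req)): {Busy}.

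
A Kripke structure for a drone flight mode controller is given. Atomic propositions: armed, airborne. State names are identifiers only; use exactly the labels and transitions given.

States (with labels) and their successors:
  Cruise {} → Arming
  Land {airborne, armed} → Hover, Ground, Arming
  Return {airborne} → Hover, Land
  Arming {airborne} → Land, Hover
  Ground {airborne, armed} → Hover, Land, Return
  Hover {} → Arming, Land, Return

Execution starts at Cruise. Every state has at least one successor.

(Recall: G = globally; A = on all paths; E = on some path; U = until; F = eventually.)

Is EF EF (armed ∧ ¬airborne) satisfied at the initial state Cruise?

States satisfying EF (armed ∧ ¬airborne): ∅.
States satisfying EF EF (armed ∧ ¬airborne): ∅.
No suitable path/successor from Cruise witnesses the formula.
Cruise ∉ Sat(EF EF (armed ∧ ¬airborne)).

No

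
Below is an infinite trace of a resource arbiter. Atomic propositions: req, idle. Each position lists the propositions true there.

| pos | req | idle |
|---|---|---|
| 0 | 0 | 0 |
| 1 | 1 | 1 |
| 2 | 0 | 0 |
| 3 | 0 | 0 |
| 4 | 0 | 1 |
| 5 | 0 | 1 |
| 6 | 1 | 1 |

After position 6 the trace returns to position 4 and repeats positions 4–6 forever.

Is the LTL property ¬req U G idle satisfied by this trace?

No

Walking from position 0: at position 1, G idle has not yet held and ¬req fails, so ¬req U G idle is false.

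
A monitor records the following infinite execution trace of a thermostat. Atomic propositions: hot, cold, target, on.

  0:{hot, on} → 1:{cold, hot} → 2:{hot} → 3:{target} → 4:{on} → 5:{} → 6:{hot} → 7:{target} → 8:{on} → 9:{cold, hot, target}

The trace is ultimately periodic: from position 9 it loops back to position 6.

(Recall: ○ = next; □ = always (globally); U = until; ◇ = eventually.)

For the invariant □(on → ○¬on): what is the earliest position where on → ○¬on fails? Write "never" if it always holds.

never

on → ○¬on holds at every position 0..9, and those are all the positions the trace ever visits, so the invariant □(on → ○¬on) is never violated.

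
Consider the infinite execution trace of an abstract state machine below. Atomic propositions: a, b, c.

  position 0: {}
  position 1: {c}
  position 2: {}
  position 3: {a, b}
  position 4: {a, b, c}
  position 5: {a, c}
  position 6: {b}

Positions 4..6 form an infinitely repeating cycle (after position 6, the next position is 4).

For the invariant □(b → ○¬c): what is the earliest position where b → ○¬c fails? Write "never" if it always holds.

Check b → ○¬c at each position in order: 0 ✓, 1 ✓, 2 ✓.
At position 3 the labels are {a, b} and the next position 4 has {a, b, c}, so b → ○¬c is false there. This is the first violation.

3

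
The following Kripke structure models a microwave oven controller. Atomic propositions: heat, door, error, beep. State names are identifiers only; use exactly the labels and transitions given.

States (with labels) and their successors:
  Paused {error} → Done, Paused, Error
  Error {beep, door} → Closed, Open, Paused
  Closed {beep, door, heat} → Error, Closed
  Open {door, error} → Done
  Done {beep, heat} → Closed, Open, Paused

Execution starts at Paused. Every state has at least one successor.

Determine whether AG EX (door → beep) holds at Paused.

Holds

States satisfying EX (door → beep): {Paused, Error, Closed, Open, Done}.
States satisfying AG EX (door → beep): {Paused, Error, Closed, Open, Done}.
Every state reachable from Paused satisfies EX (door → beep).
Paused ∈ Sat(AG EX (door → beep)).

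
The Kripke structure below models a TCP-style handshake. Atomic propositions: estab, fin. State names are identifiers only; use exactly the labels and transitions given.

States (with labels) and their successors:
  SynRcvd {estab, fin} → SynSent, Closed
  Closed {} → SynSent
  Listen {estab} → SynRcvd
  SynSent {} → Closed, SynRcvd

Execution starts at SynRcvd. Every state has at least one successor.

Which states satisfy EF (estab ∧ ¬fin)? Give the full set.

{Listen}

States satisfying estab ∧ ¬fin: {Listen}.
States satisfying EF (estab ∧ ¬fin): {Listen}.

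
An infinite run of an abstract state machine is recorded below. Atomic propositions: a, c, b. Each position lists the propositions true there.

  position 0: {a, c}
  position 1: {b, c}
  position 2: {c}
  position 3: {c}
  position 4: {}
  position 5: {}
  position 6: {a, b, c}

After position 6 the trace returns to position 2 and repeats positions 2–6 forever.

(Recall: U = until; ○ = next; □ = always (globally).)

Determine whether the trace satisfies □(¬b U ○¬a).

Yes

¬b U ○¬a holds at every position 0..6, and those are all positions ever visited, so □(¬b U ○¬a) holds.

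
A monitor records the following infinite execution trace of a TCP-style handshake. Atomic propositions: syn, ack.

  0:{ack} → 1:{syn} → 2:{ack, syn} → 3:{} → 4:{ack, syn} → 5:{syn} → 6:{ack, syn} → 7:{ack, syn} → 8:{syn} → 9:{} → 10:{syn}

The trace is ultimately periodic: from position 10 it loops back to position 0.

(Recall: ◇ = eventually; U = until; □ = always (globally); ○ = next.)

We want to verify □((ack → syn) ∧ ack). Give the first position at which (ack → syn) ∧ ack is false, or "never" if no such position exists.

0

At position 0 the labels are {ack}, so (ack → syn) ∧ ack is false there. This is the first violation.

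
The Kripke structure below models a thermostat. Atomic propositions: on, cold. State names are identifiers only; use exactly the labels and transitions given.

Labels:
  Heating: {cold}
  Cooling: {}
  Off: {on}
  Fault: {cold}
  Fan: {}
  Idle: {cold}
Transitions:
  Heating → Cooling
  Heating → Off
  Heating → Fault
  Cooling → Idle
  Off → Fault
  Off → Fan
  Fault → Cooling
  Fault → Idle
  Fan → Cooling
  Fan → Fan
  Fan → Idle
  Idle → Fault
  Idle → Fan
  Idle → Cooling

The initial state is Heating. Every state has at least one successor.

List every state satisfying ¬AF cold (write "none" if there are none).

{Off, Fan}

States satisfying cold: {Heating, Fault, Idle}.
States satisfying AF cold: {Heating, Cooling, Fault, Idle}.
States satisfying ¬AF cold: {Off, Fan}.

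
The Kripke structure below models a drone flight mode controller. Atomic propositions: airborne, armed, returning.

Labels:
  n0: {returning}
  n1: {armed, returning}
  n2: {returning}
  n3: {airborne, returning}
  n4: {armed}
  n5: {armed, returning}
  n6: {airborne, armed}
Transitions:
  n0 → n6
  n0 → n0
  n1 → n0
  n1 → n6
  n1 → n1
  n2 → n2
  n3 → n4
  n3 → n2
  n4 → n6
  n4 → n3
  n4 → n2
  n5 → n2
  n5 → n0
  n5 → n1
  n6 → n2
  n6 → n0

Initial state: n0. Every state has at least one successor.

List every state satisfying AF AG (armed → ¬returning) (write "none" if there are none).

{n0, n2, n3, n4, n6}

States satisfying AG (armed → ¬returning): {n0, n2, n3, n4, n6}.
States satisfying AF AG (armed → ¬returning): {n0, n2, n3, n4, n6}.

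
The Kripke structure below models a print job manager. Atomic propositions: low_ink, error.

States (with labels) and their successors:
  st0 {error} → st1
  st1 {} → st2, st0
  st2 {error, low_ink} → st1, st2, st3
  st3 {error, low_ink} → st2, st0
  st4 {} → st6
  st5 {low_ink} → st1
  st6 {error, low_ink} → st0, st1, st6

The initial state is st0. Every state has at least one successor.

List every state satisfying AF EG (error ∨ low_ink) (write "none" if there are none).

{st2, st3, st4, st6}

States satisfying EG (error ∨ low_ink): {st2, st3, st6}.
States satisfying AF EG (error ∨ low_ink): {st2, st3, st4, st6}.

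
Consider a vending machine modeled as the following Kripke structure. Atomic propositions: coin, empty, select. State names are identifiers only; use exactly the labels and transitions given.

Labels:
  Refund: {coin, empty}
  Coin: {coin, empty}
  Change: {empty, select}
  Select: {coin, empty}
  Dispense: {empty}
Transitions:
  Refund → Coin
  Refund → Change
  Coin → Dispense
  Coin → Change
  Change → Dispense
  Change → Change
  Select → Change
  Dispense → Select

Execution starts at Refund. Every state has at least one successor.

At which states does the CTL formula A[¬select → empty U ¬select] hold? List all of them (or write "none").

States satisfying ¬select → empty: {Refund, Coin, Change, Select, Dispense}.
States satisfying ¬select: {Refund, Coin, Select, Dispense}.
States satisfying A[¬select → empty U ¬select]: {Refund, Coin, Select, Dispense}.

{Refund, Coin, Select, Dispense}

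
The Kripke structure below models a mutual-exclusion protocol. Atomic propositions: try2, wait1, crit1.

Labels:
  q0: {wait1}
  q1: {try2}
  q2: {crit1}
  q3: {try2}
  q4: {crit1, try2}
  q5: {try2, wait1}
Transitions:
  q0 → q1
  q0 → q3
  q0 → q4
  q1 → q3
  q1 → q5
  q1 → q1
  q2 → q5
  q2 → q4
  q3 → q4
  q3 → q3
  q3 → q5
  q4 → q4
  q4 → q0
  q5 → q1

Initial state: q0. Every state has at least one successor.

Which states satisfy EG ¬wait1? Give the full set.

States satisfying ¬wait1: {q1, q2, q3, q4}.
States satisfying EG ¬wait1: {q1, q2, q3, q4}.

{q1, q2, q3, q4}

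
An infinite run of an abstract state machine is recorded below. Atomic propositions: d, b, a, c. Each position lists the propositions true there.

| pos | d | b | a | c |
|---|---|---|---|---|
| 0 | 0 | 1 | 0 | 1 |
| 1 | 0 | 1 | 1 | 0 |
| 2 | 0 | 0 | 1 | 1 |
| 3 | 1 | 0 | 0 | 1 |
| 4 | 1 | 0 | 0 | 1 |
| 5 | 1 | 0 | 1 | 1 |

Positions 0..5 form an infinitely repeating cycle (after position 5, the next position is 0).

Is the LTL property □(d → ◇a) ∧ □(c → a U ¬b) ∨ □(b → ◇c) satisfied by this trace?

Holds

b → ◇c holds at every position 0..5, and those are all positions ever visited, so □(b → ◇c) holds.
Positions where b holds: 0, 1.
Check ◇c at each: 0→ok, 1→ok.
At position 0: □(d → ◇a) ∧ □(c → a U ¬b) is false; □(b → ◇c) is true; so □(d → ◇a) ∧ □(c → a U ¬b) ∨ □(b → ◇c) is true.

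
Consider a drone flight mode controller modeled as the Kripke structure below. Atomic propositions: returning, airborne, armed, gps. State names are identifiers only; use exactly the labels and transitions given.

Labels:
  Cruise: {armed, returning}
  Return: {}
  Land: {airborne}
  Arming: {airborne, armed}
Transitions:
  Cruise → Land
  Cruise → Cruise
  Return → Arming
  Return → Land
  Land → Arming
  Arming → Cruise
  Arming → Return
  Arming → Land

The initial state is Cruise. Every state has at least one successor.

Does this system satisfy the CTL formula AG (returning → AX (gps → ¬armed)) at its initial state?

States satisfying returning → AX (gps → ¬armed): {Cruise, Return, Land, Arming}.
States satisfying AG (returning → AX (gps → ¬armed)): {Cruise, Return, Land, Arming}.
Every state reachable from Cruise satisfies returning → AX (gps → ¬armed).
Cruise ∈ Sat(AG (returning → AX (gps → ¬armed))).

Yes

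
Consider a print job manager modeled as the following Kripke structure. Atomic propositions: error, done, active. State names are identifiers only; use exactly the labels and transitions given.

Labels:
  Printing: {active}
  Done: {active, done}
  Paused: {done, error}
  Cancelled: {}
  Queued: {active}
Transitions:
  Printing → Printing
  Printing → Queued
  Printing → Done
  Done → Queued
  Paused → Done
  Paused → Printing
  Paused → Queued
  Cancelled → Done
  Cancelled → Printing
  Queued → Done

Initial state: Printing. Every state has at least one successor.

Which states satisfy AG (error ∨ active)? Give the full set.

States satisfying error ∨ active: {Printing, Done, Paused, Queued}.
States satisfying AG (error ∨ active): {Printing, Done, Paused, Queued}.

{Printing, Done, Paused, Queued}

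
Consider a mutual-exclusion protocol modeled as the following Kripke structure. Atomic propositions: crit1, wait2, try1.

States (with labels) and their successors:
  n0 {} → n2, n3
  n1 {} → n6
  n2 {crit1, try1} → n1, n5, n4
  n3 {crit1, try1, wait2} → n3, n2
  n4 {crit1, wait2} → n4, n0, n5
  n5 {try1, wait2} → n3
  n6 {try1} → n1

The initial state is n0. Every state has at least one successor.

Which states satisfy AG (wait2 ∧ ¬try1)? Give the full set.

States satisfying wait2 ∧ ¬try1: {n4}.
States satisfying AG (wait2 ∧ ¬try1): ∅.

none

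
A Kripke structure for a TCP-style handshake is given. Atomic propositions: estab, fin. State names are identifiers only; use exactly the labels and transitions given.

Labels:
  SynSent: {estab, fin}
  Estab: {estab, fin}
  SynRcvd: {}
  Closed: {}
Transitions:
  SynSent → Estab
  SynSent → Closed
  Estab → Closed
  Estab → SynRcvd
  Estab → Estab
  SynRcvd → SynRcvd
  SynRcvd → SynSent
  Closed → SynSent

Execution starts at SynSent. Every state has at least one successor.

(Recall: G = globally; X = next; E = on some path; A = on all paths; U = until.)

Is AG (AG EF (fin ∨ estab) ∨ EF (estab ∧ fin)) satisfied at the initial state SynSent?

States satisfying AG EF (fin ∨ estab) ∨ EF (estab ∧ fin): {SynSent, Estab, SynRcvd, Closed}.
States satisfying AG (AG EF (fin ∨ estab) ∨ EF (estab ∧ fin)): {SynSent, Estab, SynRcvd, Closed}.
Every state reachable from SynSent satisfies AG EF (fin ∨ estab) ∨ EF (estab ∧ fin).
SynSent ∈ Sat(AG (AG EF (fin ∨ estab) ∨ EF (estab ∧ fin))).

Holds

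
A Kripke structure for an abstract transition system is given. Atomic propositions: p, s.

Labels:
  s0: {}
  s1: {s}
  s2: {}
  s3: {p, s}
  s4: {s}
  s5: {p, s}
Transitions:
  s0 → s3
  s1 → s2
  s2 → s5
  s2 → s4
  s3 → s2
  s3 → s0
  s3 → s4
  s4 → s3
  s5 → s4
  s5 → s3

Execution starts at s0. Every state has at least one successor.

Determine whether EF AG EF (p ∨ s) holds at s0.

States satisfying AG EF (p ∨ s): {s0, s1, s2, s3, s4, s5}.
States satisfying EF AG EF (p ∨ s): {s0, s1, s2, s3, s4, s5}.
Some path from s0 reaches a state where AG EF (p ∨ s) holds.
s0 ∈ Sat(EF AG EF (p ∨ s)).

Holds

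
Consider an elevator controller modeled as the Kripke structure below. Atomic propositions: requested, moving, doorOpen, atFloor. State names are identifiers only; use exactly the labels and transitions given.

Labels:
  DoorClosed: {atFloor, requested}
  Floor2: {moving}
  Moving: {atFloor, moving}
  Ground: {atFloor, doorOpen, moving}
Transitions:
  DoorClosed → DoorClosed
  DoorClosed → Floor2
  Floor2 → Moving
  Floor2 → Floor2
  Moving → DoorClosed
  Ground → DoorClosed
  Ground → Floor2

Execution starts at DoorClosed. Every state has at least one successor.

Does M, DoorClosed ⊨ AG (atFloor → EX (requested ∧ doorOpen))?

Violated

States satisfying atFloor → EX (requested ∧ doorOpen): {Floor2}.
States satisfying AG (atFloor → EX (requested ∧ doorOpen)): ∅.
DoorClosed is reachable from DoorClosed and violates atFloor → EX (requested ∧ doorOpen), so AG fails at DoorClosed.
DoorClosed ∉ Sat(AG (atFloor → EX (requested ∧ doorOpen))).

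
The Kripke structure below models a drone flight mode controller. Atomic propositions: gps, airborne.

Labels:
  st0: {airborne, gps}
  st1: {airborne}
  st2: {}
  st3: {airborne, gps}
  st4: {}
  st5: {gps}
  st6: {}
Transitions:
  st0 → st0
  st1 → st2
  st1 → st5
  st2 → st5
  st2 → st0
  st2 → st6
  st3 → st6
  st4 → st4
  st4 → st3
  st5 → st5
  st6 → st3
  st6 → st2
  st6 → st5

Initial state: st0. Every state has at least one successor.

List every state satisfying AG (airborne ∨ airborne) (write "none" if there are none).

States satisfying airborne ∨ airborne: {st0, st1, st3}.
States satisfying AG (airborne ∨ airborne): {st0}.

{st0}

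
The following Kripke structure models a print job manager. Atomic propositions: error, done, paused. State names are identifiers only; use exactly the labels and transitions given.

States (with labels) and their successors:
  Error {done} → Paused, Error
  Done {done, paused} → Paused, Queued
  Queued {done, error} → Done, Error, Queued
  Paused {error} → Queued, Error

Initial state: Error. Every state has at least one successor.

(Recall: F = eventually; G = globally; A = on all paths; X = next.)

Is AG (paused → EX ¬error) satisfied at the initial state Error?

No

States satisfying paused → EX ¬error: {Error, Queued, Paused}.
States satisfying AG (paused → EX ¬error): ∅.
Done is reachable from Error and violates paused → EX ¬error, so AG fails at Error.
Error ∉ Sat(AG (paused → EX ¬error)).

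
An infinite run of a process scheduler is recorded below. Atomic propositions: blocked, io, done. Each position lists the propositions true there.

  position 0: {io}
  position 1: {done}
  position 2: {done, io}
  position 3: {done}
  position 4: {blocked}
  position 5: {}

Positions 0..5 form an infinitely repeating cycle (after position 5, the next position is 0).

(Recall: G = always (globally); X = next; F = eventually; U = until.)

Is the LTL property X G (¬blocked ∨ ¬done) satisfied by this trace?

Holds

The position after 0 is 1; G (¬blocked ∨ ¬done) is true there.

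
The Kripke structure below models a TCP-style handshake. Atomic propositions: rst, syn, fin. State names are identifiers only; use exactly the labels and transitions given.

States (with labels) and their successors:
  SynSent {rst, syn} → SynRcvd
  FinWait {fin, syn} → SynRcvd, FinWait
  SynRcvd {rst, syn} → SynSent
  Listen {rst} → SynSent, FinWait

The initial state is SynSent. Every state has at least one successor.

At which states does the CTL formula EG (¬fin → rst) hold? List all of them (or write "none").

States satisfying ¬fin → rst: {SynSent, FinWait, SynRcvd, Listen}.
States satisfying EG (¬fin → rst): {SynSent, FinWait, SynRcvd, Listen}.

{SynSent, FinWait, SynRcvd, Listen}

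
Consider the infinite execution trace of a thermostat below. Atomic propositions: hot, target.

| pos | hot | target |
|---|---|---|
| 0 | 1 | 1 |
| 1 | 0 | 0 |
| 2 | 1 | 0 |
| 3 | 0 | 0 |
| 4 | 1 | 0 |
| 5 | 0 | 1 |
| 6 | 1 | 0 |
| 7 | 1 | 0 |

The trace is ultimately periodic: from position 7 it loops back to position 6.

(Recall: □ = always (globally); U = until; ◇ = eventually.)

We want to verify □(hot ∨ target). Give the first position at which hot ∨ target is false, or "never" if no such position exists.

1

Check hot ∨ target at each position in order: 0 ✓.
At position 1 the labels are {}, so hot ∨ target is false there. This is the first violation.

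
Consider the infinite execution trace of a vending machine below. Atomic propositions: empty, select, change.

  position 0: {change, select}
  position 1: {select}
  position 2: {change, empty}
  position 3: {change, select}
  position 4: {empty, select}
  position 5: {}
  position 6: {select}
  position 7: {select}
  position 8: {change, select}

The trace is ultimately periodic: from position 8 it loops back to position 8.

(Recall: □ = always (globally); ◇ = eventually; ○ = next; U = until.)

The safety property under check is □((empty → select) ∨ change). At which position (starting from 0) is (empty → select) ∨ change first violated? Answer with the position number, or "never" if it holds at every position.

never

(empty → select) ∨ change holds at every position 0..8, and those are all the positions the trace ever visits, so the invariant □((empty → select) ∨ change) is never violated.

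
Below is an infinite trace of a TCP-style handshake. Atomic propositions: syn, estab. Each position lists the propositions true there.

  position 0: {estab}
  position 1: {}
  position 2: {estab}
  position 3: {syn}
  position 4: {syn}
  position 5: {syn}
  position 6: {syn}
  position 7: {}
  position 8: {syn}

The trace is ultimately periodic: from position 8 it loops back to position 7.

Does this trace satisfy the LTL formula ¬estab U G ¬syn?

Walking from position 0: at position 0, G ¬syn has not yet held and ¬estab fails, so ¬estab U G ¬syn is false.

Does not hold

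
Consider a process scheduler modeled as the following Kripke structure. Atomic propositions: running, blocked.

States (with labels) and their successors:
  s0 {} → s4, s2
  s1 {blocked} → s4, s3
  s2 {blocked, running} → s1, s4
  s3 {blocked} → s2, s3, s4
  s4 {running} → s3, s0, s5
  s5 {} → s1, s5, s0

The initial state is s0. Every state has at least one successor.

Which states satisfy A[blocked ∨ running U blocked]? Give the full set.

States satisfying blocked ∨ running: {s1, s2, s3, s4}.
States satisfying blocked: {s1, s2, s3}.
States satisfying A[blocked ∨ running U blocked]: {s1, s2, s3}.

{s1, s2, s3}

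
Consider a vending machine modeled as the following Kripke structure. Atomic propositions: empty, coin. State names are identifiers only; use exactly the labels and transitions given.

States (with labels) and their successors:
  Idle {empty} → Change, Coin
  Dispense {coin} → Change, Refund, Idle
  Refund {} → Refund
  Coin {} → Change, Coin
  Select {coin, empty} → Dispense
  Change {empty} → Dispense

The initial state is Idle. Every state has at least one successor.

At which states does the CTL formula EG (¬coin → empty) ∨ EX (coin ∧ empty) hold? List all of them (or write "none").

States satisfying ¬coin → empty: {Idle, Dispense, Select, Change}.
States satisfying EG (¬coin → empty): {Idle, Dispense, Select, Change}.
States satisfying coin ∧ empty: {Select}.
States satisfying EX (coin ∧ empty): ∅.
States satisfying EG (¬coin → empty) ∨ EX (coin ∧ empty): {Idle, Dispense, Select, Change}.

{Idle, Dispense, Select, Change}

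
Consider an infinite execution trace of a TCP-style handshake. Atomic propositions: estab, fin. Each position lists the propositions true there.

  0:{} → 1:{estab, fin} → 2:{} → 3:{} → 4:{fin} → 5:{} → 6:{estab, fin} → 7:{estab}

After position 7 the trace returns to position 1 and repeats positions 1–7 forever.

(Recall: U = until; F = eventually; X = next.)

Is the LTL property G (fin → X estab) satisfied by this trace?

Violated

fin → X estab must hold at every position from 0 onward. It fails at position 1, so G (fin → X estab) is false.
Positions where fin holds: 1, 4, 6.
Check X estab at each: 1→fails, 4→fails, 6→ok.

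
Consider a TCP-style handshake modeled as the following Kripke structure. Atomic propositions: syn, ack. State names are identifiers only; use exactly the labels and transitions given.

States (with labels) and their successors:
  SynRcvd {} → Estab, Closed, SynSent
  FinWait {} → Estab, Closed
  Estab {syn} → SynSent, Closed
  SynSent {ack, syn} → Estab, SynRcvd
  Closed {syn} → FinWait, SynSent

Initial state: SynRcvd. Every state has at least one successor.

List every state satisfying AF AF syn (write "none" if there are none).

States satisfying AF syn: {SynRcvd, FinWait, Estab, SynSent, Closed}.
States satisfying AF AF syn: {SynRcvd, FinWait, Estab, SynSent, Closed}.

{SynRcvd, FinWait, Estab, SynSent, Closed}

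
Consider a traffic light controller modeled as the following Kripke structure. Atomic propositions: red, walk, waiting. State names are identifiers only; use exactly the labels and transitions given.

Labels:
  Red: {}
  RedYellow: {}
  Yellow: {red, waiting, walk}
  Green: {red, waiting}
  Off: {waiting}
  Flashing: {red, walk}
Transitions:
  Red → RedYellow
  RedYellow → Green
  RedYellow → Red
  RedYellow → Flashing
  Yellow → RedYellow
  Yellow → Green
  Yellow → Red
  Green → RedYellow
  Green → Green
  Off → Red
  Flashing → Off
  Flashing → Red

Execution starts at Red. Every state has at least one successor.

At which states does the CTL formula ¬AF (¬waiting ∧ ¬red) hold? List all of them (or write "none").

States satisfying ¬waiting ∧ ¬red: {Red, RedYellow}.
States satisfying AF (¬waiting ∧ ¬red): {Red, RedYellow, Off, Flashing}.
States satisfying ¬AF (¬waiting ∧ ¬red): {Yellow, Green}.

{Yellow, Green}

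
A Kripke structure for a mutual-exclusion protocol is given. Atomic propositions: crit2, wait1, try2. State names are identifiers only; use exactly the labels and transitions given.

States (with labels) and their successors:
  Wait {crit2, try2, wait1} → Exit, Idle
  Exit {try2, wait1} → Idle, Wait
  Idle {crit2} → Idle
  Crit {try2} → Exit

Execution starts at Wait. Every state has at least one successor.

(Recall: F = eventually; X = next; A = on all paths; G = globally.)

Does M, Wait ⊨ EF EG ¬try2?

States satisfying EG ¬try2: {Idle}.
States satisfying EF EG ¬try2: {Wait, Exit, Idle, Crit}.
Some path from Wait reaches a state where EG ¬try2 holds.
Wait ∈ Sat(EF EG ¬try2).

Holds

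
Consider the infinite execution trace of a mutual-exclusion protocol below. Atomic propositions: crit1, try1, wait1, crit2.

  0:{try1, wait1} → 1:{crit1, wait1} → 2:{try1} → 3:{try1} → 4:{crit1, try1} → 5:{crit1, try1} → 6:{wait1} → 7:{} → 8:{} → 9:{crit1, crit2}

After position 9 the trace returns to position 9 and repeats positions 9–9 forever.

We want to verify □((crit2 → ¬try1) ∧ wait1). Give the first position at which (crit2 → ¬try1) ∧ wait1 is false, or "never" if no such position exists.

2

Check (crit2 → ¬try1) ∧ wait1 at each position in order: 0 ✓, 1 ✓.
At position 2 the labels are {try1}, so (crit2 → ¬try1) ∧ wait1 is false there. This is the first violation.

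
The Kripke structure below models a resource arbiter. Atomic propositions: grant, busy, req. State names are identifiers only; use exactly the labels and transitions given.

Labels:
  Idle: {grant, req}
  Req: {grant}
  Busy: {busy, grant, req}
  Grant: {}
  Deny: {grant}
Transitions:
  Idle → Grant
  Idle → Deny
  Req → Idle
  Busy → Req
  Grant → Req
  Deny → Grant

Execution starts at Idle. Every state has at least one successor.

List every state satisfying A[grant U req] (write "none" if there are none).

{Idle, Req, Busy}

States satisfying grant: {Idle, Req, Busy, Deny}.
States satisfying req: {Idle, Busy}.
States satisfying A[grant U req]: {Idle, Req, Busy}.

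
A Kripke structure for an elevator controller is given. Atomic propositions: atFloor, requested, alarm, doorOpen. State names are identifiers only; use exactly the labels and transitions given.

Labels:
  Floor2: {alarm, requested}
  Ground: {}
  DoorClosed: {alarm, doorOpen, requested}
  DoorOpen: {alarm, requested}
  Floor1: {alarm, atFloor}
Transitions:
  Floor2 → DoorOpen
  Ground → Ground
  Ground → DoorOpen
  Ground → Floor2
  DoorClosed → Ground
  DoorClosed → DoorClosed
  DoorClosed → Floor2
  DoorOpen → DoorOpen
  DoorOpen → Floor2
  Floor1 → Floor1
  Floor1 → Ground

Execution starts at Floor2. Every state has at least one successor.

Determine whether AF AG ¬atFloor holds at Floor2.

Satisfied

States satisfying AG ¬atFloor: {Floor2, Ground, DoorClosed, DoorOpen}.
States satisfying AF AG ¬atFloor: {Floor2, Ground, DoorClosed, DoorOpen}.
Floor2 ∈ Sat(AF AG ¬atFloor).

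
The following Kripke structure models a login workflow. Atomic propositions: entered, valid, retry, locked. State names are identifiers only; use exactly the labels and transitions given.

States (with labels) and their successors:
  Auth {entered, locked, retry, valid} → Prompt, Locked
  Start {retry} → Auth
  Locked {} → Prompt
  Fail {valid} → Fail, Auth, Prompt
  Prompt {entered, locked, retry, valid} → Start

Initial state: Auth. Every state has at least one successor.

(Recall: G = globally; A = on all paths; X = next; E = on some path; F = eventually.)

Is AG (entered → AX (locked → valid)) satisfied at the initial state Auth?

States satisfying entered → AX (locked → valid): {Auth, Start, Locked, Fail, Prompt}.
States satisfying AG (entered → AX (locked → valid)): {Auth, Start, Locked, Fail, Prompt}.
Every state reachable from Auth satisfies entered → AX (locked → valid).
Auth ∈ Sat(AG (entered → AX (locked → valid))).

Holds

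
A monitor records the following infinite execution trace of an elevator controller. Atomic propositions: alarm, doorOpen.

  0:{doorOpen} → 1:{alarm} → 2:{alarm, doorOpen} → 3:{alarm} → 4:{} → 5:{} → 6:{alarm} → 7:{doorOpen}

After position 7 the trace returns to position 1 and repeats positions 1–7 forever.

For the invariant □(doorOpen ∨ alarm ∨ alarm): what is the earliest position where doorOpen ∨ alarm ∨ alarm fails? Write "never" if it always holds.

Check doorOpen ∨ alarm ∨ alarm at each position in order: 0 ✓, 1 ✓, 2 ✓, 3 ✓.
At position 4 the labels are {}, so doorOpen ∨ alarm ∨ alarm is false there. This is the first violation.

4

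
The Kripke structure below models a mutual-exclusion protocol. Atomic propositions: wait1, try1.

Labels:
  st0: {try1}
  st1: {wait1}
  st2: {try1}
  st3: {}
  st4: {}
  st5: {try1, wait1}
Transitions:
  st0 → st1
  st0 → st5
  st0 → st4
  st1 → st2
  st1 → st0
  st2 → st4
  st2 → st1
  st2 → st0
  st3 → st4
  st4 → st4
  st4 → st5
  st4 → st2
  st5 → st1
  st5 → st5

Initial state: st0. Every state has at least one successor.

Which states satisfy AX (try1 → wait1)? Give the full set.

{st0, st3, st5}

States satisfying try1 → wait1: {st1, st3, st4, st5}.
States satisfying AX (try1 → wait1): {st0, st3, st5}.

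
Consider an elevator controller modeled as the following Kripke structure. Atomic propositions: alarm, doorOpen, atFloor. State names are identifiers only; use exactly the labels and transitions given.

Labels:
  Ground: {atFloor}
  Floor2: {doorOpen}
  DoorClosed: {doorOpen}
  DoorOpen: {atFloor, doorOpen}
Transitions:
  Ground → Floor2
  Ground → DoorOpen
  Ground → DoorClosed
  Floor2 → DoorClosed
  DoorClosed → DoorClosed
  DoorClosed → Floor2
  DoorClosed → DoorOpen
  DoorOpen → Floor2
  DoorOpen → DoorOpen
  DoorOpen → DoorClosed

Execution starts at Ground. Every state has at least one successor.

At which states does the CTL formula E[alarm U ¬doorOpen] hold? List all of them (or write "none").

{Ground}

States satisfying alarm: ∅.
States satisfying ¬doorOpen: {Ground}.
States satisfying E[alarm U ¬doorOpen]: {Ground}.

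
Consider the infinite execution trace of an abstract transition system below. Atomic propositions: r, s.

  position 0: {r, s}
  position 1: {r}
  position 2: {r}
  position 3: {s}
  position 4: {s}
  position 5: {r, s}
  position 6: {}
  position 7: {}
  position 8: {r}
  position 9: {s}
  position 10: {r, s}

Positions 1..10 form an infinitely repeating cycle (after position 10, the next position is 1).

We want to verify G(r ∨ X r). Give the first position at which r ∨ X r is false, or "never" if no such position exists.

Check r ∨ X r at each position in order: 0 ✓, 1 ✓, 2 ✓.
At position 3 the labels are {s} and the next position 4 has {s}, so r ∨ X r is false there. This is the first violation.

3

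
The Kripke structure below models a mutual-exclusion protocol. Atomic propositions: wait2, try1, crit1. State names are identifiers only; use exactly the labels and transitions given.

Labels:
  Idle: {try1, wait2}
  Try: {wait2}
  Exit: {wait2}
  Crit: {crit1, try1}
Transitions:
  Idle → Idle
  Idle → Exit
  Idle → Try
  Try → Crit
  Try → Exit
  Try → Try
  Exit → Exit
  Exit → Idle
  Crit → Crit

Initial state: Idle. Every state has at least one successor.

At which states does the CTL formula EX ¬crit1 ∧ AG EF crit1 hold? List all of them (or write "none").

States satisfying ¬crit1: {Idle, Try, Exit}.
States satisfying EX ¬crit1: {Idle, Try, Exit}.
States satisfying EF crit1: {Idle, Try, Exit, Crit}.
States satisfying AG EF crit1: {Idle, Try, Exit, Crit}.
States satisfying EX ¬crit1 ∧ AG EF crit1: {Idle, Try, Exit}.

{Idle, Try, Exit}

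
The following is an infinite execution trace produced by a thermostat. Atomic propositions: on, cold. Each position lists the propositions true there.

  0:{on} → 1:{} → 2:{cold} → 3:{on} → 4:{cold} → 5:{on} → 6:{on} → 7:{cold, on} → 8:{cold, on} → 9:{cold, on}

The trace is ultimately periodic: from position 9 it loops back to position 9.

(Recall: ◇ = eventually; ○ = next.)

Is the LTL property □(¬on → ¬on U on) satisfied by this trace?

Holds

¬on → ¬on U on holds at every position 0..9, and those are all positions ever visited, so □(¬on → ¬on U on) holds.
Positions where ¬on holds: 1, 2, 4.
Check ¬on U on at each: 1→ok, 2→ok, 4→ok.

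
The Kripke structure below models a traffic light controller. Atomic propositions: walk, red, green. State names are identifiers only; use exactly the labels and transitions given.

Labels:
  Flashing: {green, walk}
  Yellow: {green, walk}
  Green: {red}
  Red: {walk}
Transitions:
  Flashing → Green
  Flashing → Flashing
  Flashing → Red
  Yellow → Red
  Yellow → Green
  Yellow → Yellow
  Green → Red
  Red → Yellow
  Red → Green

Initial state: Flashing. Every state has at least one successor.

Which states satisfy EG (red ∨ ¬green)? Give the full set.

{Green, Red}

States satisfying red ∨ ¬green: {Green, Red}.
States satisfying EG (red ∨ ¬green): {Green, Red}.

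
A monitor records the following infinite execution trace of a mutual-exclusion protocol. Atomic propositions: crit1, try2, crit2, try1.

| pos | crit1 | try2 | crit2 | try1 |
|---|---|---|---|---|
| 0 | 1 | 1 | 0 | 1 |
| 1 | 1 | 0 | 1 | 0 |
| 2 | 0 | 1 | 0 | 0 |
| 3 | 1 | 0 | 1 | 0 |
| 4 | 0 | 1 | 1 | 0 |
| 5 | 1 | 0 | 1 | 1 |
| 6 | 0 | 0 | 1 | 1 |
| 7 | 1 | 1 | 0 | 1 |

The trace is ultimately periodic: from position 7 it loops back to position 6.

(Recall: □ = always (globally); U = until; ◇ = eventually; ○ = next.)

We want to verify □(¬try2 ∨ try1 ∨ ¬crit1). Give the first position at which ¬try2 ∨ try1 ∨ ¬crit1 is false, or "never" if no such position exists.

never

¬try2 ∨ try1 ∨ ¬crit1 holds at every position 0..7, and those are all the positions the trace ever visits, so the invariant □(¬try2 ∨ try1 ∨ ¬crit1) is never violated.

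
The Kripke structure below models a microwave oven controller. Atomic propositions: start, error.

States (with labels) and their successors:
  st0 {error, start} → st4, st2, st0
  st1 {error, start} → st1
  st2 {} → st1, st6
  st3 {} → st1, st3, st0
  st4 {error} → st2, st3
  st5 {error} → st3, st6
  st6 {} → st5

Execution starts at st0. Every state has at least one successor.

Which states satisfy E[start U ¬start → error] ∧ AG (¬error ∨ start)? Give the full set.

States satisfying start: {st0, st1}.
States satisfying ¬start → error: {st0, st1, st4, st5}.
States satisfying E[start U ¬start → error]: {st0, st1, st4, st5}.
States satisfying ¬error ∨ start: {st0, st1, st2, st3, st6}.
States satisfying AG (¬error ∨ start): {st1}.
States satisfying E[start U ¬start → error] ∧ AG (¬error ∨ start): {st1}.

{st1}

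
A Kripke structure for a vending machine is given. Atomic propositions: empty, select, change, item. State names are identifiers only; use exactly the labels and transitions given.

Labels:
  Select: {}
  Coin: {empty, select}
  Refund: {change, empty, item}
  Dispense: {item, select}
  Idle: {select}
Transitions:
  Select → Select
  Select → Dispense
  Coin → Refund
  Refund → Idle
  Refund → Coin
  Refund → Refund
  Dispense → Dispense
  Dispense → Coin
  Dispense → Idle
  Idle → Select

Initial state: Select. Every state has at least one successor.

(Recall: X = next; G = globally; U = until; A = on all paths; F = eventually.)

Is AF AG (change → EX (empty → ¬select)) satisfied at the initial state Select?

States satisfying AG (change → EX (empty → ¬select)): {Select, Coin, Refund, Dispense, Idle}.
States satisfying AF AG (change → EX (empty → ¬select)): {Select, Coin, Refund, Dispense, Idle}.
Select ∈ Sat(AF AG (change → EX (empty → ¬select))).

Yes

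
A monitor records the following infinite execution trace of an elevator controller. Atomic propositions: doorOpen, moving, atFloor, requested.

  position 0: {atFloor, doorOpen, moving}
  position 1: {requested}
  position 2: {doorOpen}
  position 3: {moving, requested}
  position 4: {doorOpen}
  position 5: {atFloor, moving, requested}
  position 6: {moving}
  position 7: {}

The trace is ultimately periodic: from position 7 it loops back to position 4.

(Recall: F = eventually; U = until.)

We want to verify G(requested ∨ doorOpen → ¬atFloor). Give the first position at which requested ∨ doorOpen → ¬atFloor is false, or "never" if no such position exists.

At position 0 the labels are {atFloor, doorOpen, moving}, so requested ∨ doorOpen → ¬atFloor is false there. This is the first violation.

0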